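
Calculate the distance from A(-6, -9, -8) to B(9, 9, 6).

d = √[(x₂-x₁)² + (y₂-y₁)² + (z₂-z₁)²]
  = √[15² + 18² + 14²]
  = √[225 + 324 + 196]
  = √745
  ≈ 27.29

27.29


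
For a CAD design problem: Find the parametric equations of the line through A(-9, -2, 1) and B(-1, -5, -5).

Direction vector d = B - A = (-1 + 9, -5 + 2, -5 - 1) = (8, -3, -6)
Parametric form r = A + t·d:
x = -9 + 8t, y = -2 - 3t, z = 1 - 6t

x = -9 + 8t, y = -2 - 3t, z = 1 - 6t


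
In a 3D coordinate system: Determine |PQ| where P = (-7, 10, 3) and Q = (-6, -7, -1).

d = √[(x₂-x₁)² + (y₂-y₁)² + (z₂-z₁)²]
  = √[1² + (-17)² + (-4)²]
  = √[1 + 289 + 16]
  = √306
  ≈ 17.49

17.49


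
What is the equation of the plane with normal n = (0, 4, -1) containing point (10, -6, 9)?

The plane through P with normal n = (a, b, c) satisfies n·(r - P) = 0,
i.e. ax + by + cz = a·x₀ + b·y₀ + c·z₀.
d = 0·10 + 4·(-6) + (-1)·9
  = 0 - 24 - 9
  = -33
Equation: 4y - z = -33

4y - z = -33


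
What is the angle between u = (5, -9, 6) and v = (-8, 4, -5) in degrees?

u·v = 5·(-8) + (-9)·4 + 6·(-5) = -40 - 36 - 30 = -106
|u| = √(5² + (-9)² + 6²) = √142 ≈ 11.92
|v| = √((-8)² + 4² + (-5)²) = √105 ≈ 10.25
cos θ = (u·v)/(|u||v|) = -106/(11.92·10.25) ≈ -0.8681
θ = arccos(-0.8681) ≈ 150.2°

150.2°


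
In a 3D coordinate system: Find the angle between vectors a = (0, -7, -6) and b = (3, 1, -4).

a·b = 0·3 + (-7)·1 + (-6)·(-4) = 0 - 7 + 24 = 17
|a| = √(0² + (-7)² + (-6)²) = √85 ≈ 9.22
|b| = √(3² + 1² + (-4)²) = √26 ≈ 5.099
cos θ = (a·b)/(|a||b|) = 17/(9.22·5.099) ≈ 0.3616
θ = arccos(0.3616) ≈ 68.8°

68.8°


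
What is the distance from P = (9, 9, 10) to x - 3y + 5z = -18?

distance = |a·x₀ + b·y₀ + c·z₀ - d| / √(a² + b² + c²)
  = |1·9 + (-3)·9 + 5·10 - (-18)| / √(1² + (-3)² + 5²)
  = |9 - 27 + 50 + 18| / √(1 + 9 + 25)
  = |50| / √35
  = 50 / 5.916
  ≈ 8.452

8.452


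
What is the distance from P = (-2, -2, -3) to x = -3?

distance = |a·x₀ + b·y₀ + c·z₀ - d| / √(a² + b² + c²)
  = |1·(-2) + 0·(-2) + 0·(-3) - (-3)| / √(1² + 0² + 0²)
  = |-2 + 0 + 0 + 3| / √(1 + 0 + 0)
  = |1| / √1
  = 1 / 1
  ≈ 1

1


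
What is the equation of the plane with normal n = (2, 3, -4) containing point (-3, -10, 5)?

The plane through P with normal n = (a, b, c) satisfies n·(r - P) = 0,
i.e. ax + by + cz = a·x₀ + b·y₀ + c·z₀.
d = 2·(-3) + 3·(-10) + (-4)·5
  = -6 - 30 - 20
  = -56
Equation: 2x + 3y - 4z = -56

2x + 3y - 4z = -56


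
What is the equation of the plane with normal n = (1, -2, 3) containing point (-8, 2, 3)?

The plane through P with normal n = (a, b, c) satisfies n·(r - P) = 0,
i.e. ax + by + cz = a·x₀ + b·y₀ + c·z₀.
d = 1·(-8) + (-2)·2 + 3·3
  = -8 - 4 + 9
  = -3
Equation: x - 2y + 3z = -3

x - 2y + 3z = -3


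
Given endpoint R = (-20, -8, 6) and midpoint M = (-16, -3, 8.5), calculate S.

S = 2M - R
  = (2·(-16) - (-20), 2·(-3) - (-8), 2·8.5 - 6)
  = (-32 + 20, -6 + 8, 17 - 6)
  = (-12, 2, 11)

(-12, 2, 11)


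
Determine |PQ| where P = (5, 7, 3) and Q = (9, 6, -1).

d = √[(x₂-x₁)² + (y₂-y₁)² + (z₂-z₁)²]
  = √[4² + (-1)² + (-4)²]
  = √[16 + 1 + 16]
  = √33
  ≈ 5.745

5.745


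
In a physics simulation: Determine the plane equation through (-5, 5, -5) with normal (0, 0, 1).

The plane through P with normal n = (a, b, c) satisfies n·(r - P) = 0,
i.e. ax + by + cz = a·x₀ + b·y₀ + c·z₀.
d = 0·(-5) + 0·5 + 1·(-5)
  = 0 + 0 - 5
  = -5
Equation: z = -5

z = -5


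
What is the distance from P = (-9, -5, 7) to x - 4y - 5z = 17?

distance = |a·x₀ + b·y₀ + c·z₀ - d| / √(a² + b² + c²)
  = |1·(-9) + (-4)·(-5) + (-5)·7 - 17| / √(1² + (-4)² + (-5)²)
  = |-9 + 20 - 35 - 17| / √(1 + 16 + 25)
  = |-41| / √42
  = 41 / 6.481
  ≈ 6.326

6.326


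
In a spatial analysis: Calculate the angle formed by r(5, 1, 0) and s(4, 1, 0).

r·s = 5·4 + 1·1 + 0·0 = 20 + 1 + 0 = 21
|r| = √(5² + 1² + 0²) = √26 ≈ 5.099
|s| = √(4² + 1² + 0²) = √17 ≈ 4.123
cos θ = (r·s)/(|r||s|) = 21/(5.099·4.123) ≈ 0.9989
θ = arccos(0.9989) ≈ 2.726°

2.726°


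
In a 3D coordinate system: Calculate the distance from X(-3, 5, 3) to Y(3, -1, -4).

d = √[(x₂-x₁)² + (y₂-y₁)² + (z₂-z₁)²]
  = √[6² + (-6)² + (-7)²]
  = √[36 + 36 + 49]
  = √121
  ≈ 11

11


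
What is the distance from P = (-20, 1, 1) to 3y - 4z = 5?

distance = |a·x₀ + b·y₀ + c·z₀ - d| / √(a² + b² + c²)
  = |0·(-20) + 3·1 + (-4)·1 - 5| / √(0² + 3² + (-4)²)
  = |0 + 3 - 4 - 5| / √(0 + 9 + 16)
  = |-6| / √25
  = 6 / 5
  ≈ 1.2

1.2


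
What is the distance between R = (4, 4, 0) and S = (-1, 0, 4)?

d = √[(x₂-x₁)² + (y₂-y₁)² + (z₂-z₁)²]
  = √[(-5)² + (-4)² + 4²]
  = √[25 + 16 + 16]
  = √57
  ≈ 7.55

7.55


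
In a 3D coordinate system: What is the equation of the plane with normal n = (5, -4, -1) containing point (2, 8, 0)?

The plane through P with normal n = (a, b, c) satisfies n·(r - P) = 0,
i.e. ax + by + cz = a·x₀ + b·y₀ + c·z₀.
d = 5·2 + (-4)·8 + (-1)·0
  = 10 - 32 + 0
  = -22
Equation: 5x - 4y - z = -22

5x - 4y - z = -22


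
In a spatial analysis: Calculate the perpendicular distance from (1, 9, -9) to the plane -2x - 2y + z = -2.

distance = |a·x₀ + b·y₀ + c·z₀ - d| / √(a² + b² + c²)
  = |(-2)·1 + (-2)·9 + 1·(-9) - (-2)| / √((-2)² + (-2)² + 1²)
  = |-2 - 18 - 9 + 2| / √(4 + 4 + 1)
  = |-27| / √9
  = 27 / 3
  ≈ 9

9


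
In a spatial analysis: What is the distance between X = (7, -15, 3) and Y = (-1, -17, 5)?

d = √[(x₂-x₁)² + (y₂-y₁)² + (z₂-z₁)²]
  = √[(-8)² + (-2)² + 2²]
  = √[64 + 4 + 4]
  = √72
  ≈ 8.485

8.485


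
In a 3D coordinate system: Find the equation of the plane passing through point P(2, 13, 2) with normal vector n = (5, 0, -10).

The plane through P with normal n = (a, b, c) satisfies n·(r - P) = 0,
i.e. ax + by + cz = a·x₀ + b·y₀ + c·z₀.
d = 5·2 + 0·13 + (-10)·2
  = 10 + 0 - 20
  = -10
Equation: 5x - 10z = -10

5x - 10z = -10


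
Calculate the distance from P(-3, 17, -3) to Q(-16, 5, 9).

d = √[(x₂-x₁)² + (y₂-y₁)² + (z₂-z₁)²]
  = √[(-13)² + (-12)² + 12²]
  = √[169 + 144 + 144]
  = √457
  ≈ 21.38

21.38


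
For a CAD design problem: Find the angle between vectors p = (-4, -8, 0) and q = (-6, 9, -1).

p·q = (-4)·(-6) + (-8)·9 + 0·(-1) = 24 - 72 + 0 = -48
|p| = √((-4)² + (-8)² + 0²) = √80 ≈ 8.944
|q| = √((-6)² + 9² + (-1)²) = √118 ≈ 10.86
cos θ = (p·q)/(|p||q|) = -48/(8.944·10.86) ≈ -0.494
θ = arccos(-0.494) ≈ 119.6°

119.6°


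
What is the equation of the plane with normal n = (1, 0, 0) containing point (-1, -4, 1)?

The plane through P with normal n = (a, b, c) satisfies n·(r - P) = 0,
i.e. ax + by + cz = a·x₀ + b·y₀ + c·z₀.
d = 1·(-1) + 0·(-4) + 0·1
  = -1 + 0 + 0
  = -1
Equation: x = -1

x = -1


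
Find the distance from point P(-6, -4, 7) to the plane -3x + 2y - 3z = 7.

distance = |a·x₀ + b·y₀ + c·z₀ - d| / √(a² + b² + c²)
  = |(-3)·(-6) + 2·(-4) + (-3)·7 - 7| / √((-3)² + 2² + (-3)²)
  = |18 - 8 - 21 - 7| / √(9 + 4 + 9)
  = |-18| / √22
  = 18 / 4.69
  ≈ 3.838

3.838


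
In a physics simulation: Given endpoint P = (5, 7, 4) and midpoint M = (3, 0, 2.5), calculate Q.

Q = 2M - P
  = (2·3 - 5, 2·0 - 7, 2·2.5 - 4)
  = (6 - 5, 0 - 7, 5 - 4)
  = (1, -7, 1)

(1, -7, 1)


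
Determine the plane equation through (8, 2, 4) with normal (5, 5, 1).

The plane through P with normal n = (a, b, c) satisfies n·(r - P) = 0,
i.e. ax + by + cz = a·x₀ + b·y₀ + c·z₀.
d = 5·8 + 5·2 + 1·4
  = 40 + 10 + 4
  = 54
Equation: 5x + 5y + z = 54

5x + 5y + z = 54


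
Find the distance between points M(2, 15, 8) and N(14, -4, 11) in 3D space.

d = √[(x₂-x₁)² + (y₂-y₁)² + (z₂-z₁)²]
  = √[12² + (-19)² + 3²]
  = √[144 + 361 + 9]
  = √514
  ≈ 22.67

22.67


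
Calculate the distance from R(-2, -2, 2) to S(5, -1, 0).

d = √[(x₂-x₁)² + (y₂-y₁)² + (z₂-z₁)²]
  = √[7² + 1² + (-2)²]
  = √[49 + 1 + 4]
  = √54
  ≈ 7.348

7.348


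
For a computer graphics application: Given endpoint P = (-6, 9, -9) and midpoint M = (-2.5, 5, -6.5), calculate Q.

Q = 2M - P
  = (2·(-2.5) - (-6), 2·5 - 9, 2·(-6.5) - (-9))
  = (-5 + 6, 10 - 9, -13 + 9)
  = (1, 1, -4)

(1, 1, -4)


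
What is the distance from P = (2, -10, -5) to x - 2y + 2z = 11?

distance = |a·x₀ + b·y₀ + c·z₀ - d| / √(a² + b² + c²)
  = |1·2 + (-2)·(-10) + 2·(-5) - 11| / √(1² + (-2)² + 2²)
  = |2 + 20 - 10 - 11| / √(1 + 4 + 4)
  = |1| / √9
  = 1 / 3
  ≈ 0.3333

0.3333


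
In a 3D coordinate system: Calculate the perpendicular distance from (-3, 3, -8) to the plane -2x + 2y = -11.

distance = |a·x₀ + b·y₀ + c·z₀ - d| / √(a² + b² + c²)
  = |(-2)·(-3) + 2·3 + 0·(-8) - (-11)| / √((-2)² + 2² + 0²)
  = |6 + 6 + 0 + 11| / √(4 + 4 + 0)
  = |23| / √8
  = 23 / 2.828
  ≈ 8.132

8.132


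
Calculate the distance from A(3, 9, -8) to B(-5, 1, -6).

d = √[(x₂-x₁)² + (y₂-y₁)² + (z₂-z₁)²]
  = √[(-8)² + (-8)² + 2²]
  = √[64 + 64 + 4]
  = √132
  ≈ 11.49

11.49


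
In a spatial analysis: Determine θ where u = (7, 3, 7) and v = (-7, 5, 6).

u·v = 7·(-7) + 3·5 + 7·6 = -49 + 15 + 42 = 8
|u| = √(7² + 3² + 7²) = √107 ≈ 10.34
|v| = √((-7)² + 5² + 6²) = √110 ≈ 10.49
cos θ = (u·v)/(|u||v|) = 8/(10.34·10.49) ≈ 0.07374
θ = arccos(0.07374) ≈ 85.77°

85.77°


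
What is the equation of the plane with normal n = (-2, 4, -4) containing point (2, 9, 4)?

The plane through P with normal n = (a, b, c) satisfies n·(r - P) = 0,
i.e. ax + by + cz = a·x₀ + b·y₀ + c·z₀.
d = (-2)·2 + 4·9 + (-4)·4
  = -4 + 36 - 16
  = 16
Equation: -2x + 4y - 4z = 16

-2x + 4y - 4z = 16


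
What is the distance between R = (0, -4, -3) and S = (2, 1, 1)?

d = √[(x₂-x₁)² + (y₂-y₁)² + (z₂-z₁)²]
  = √[2² + 5² + 4²]
  = √[4 + 25 + 16]
  = √45
  ≈ 6.708

6.708


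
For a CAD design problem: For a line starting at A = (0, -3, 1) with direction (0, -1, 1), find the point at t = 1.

P(t) = A + t·d
  = (0 + 0·1, -3 + (-1)·1, 1 + 1·1)
  = (0 + 0, -3 - 1, 1 + 1)
  = (0, -4, 2)

(0, -4, 2)


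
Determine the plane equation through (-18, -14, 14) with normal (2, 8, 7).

The plane through P with normal n = (a, b, c) satisfies n·(r - P) = 0,
i.e. ax + by + cz = a·x₀ + b·y₀ + c·z₀.
d = 2·(-18) + 8·(-14) + 7·14
  = -36 - 112 + 98
  = -50
Equation: 2x + 8y + 7z = -50

2x + 8y + 7z = -50


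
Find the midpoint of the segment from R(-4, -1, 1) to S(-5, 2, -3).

M = ((x₁+x₂)/2, (y₁+y₂)/2, (z₁+z₂)/2)
  = ((-4 - 5)/2, (-1 + 2)/2, (1 - 3)/2)
  = (-9/2, 1/2, -2/2)
  = (-4.5, 0.5, -1)

(-4.5, 0.5, -1)


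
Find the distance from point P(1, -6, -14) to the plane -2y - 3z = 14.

distance = |a·x₀ + b·y₀ + c·z₀ - d| / √(a² + b² + c²)
  = |0·1 + (-2)·(-6) + (-3)·(-14) - 14| / √(0² + (-2)² + (-3)²)
  = |0 + 12 + 42 - 14| / √(0 + 4 + 9)
  = |40| / √13
  = 40 / 3.606
  ≈ 11.09

11.09


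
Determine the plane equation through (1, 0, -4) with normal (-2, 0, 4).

The plane through P with normal n = (a, b, c) satisfies n·(r - P) = 0,
i.e. ax + by + cz = a·x₀ + b·y₀ + c·z₀.
d = (-2)·1 + 0·0 + 4·(-4)
  = -2 + 0 - 16
  = -18
Equation: -2x + 4z = -18

-2x + 4z = -18


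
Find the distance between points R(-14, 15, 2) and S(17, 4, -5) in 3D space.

d = √[(x₂-x₁)² + (y₂-y₁)² + (z₂-z₁)²]
  = √[31² + (-11)² + (-7)²]
  = √[961 + 121 + 49]
  = √1131
  ≈ 33.63

33.63


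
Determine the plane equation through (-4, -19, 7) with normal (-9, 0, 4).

The plane through P with normal n = (a, b, c) satisfies n·(r - P) = 0,
i.e. ax + by + cz = a·x₀ + b·y₀ + c·z₀.
d = (-9)·(-4) + 0·(-19) + 4·7
  = 36 + 0 + 28
  = 64
Equation: -9x + 4z = 64

-9x + 4z = 64


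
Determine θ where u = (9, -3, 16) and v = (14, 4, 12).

u·v = 9·14 + (-3)·4 + 16·12 = 126 - 12 + 192 = 306
|u| = √(9² + (-3)² + 16²) = √346 ≈ 18.6
|v| = √(14² + 4² + 12²) = √356 ≈ 18.87
cos θ = (u·v)/(|u||v|) = 306/(18.6·18.87) ≈ 0.8719
θ = arccos(0.8719) ≈ 29.32°

29.32°


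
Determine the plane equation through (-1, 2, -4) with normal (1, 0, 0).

The plane through P with normal n = (a, b, c) satisfies n·(r - P) = 0,
i.e. ax + by + cz = a·x₀ + b·y₀ + c·z₀.
d = 1·(-1) + 0·2 + 0·(-4)
  = -1 + 0 + 0
  = -1
Equation: x = -1

x = -1


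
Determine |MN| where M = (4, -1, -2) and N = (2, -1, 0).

d = √[(x₂-x₁)² + (y₂-y₁)² + (z₂-z₁)²]
  = √[(-2)² + 0² + 2²]
  = √[4 + 0 + 4]
  = √8
  ≈ 2.828

2.828


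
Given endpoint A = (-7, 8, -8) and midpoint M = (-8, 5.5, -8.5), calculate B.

B = 2M - A
  = (2·(-8) - (-7), 2·5.5 - 8, 2·(-8.5) - (-8))
  = (-16 + 7, 11 - 8, -17 + 8)
  = (-9, 3, -9)

(-9, 3, -9)


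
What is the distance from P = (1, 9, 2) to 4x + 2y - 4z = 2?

distance = |a·x₀ + b·y₀ + c·z₀ - d| / √(a² + b² + c²)
  = |4·1 + 2·9 + (-4)·2 - 2| / √(4² + 2² + (-4)²)
  = |4 + 18 - 8 - 2| / √(16 + 4 + 16)
  = |12| / √36
  = 12 / 6
  ≈ 2

2


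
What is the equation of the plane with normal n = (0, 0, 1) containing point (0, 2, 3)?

The plane through P with normal n = (a, b, c) satisfies n·(r - P) = 0,
i.e. ax + by + cz = a·x₀ + b·y₀ + c·z₀.
d = 0·0 + 0·2 + 1·3
  = 0 + 0 + 3
  = 3
Equation: z = 3

z = 3


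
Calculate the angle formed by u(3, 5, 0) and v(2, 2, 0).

u·v = 3·2 + 5·2 + 0·0 = 6 + 10 + 0 = 16
|u| = √(3² + 5² + 0²) = √34 ≈ 5.831
|v| = √(2² + 2² + 0²) = √8 ≈ 2.828
cos θ = (u·v)/(|u||v|) = 16/(5.831·2.828) ≈ 0.9701
θ = arccos(0.9701) ≈ 14.04°

14.04°


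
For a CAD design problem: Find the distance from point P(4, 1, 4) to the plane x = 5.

distance = |a·x₀ + b·y₀ + c·z₀ - d| / √(a² + b² + c²)
  = |1·4 + 0·1 + 0·4 - 5| / √(1² + 0² + 0²)
  = |4 + 0 + 0 - 5| / √(1 + 0 + 0)
  = |-1| / √1
  = 1 / 1
  ≈ 1

1


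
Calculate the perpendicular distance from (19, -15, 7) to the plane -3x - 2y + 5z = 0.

distance = |a·x₀ + b·y₀ + c·z₀ - d| / √(a² + b² + c²)
  = |(-3)·19 + (-2)·(-15) + 5·7 - 0| / √((-3)² + (-2)² + 5²)
  = |-57 + 30 + 35 + 0| / √(9 + 4 + 25)
  = |8| / √38
  = 8 / 6.164
  ≈ 1.298

1.298


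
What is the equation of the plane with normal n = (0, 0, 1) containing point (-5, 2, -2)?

The plane through P with normal n = (a, b, c) satisfies n·(r - P) = 0,
i.e. ax + by + cz = a·x₀ + b·y₀ + c·z₀.
d = 0·(-5) + 0·2 + 1·(-2)
  = 0 + 0 - 2
  = -2
Equation: z = -2

z = -2


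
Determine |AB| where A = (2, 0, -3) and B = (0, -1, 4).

d = √[(x₂-x₁)² + (y₂-y₁)² + (z₂-z₁)²]
  = √[(-2)² + (-1)² + 7²]
  = √[4 + 1 + 49]
  = √54
  ≈ 7.348

7.348


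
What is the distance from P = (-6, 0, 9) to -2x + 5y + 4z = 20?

distance = |a·x₀ + b·y₀ + c·z₀ - d| / √(a² + b² + c²)
  = |(-2)·(-6) + 5·0 + 4·9 - 20| / √((-2)² + 5² + 4²)
  = |12 + 0 + 36 - 20| / √(4 + 25 + 16)
  = |28| / √45
  = 28 / 6.708
  ≈ 4.174

4.174


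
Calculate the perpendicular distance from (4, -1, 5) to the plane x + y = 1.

distance = |a·x₀ + b·y₀ + c·z₀ - d| / √(a² + b² + c²)
  = |1·4 + 1·(-1) + 0·5 - 1| / √(1² + 1² + 0²)
  = |4 - 1 + 0 - 1| / √(1 + 1 + 0)
  = |2| / √2
  = 2 / 1.414
  ≈ 1.414

1.414


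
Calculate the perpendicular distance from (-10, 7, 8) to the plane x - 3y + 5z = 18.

distance = |a·x₀ + b·y₀ + c·z₀ - d| / √(a² + b² + c²)
  = |1·(-10) + (-3)·7 + 5·8 - 18| / √(1² + (-3)² + 5²)
  = |-10 - 21 + 40 - 18| / √(1 + 9 + 25)
  = |-9| / √35
  = 9 / 5.916
  ≈ 1.521

1.521


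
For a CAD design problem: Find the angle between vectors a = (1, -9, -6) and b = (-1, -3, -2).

a·b = 1·(-1) + (-9)·(-3) + (-6)·(-2) = -1 + 27 + 12 = 38
|a| = √(1² + (-9)² + (-6)²) = √118 ≈ 10.86
|b| = √((-1)² + (-3)² + (-2)²) = √14 ≈ 3.742
cos θ = (a·b)/(|a||b|) = 38/(10.86·3.742) ≈ 0.9349
θ = arccos(0.9349) ≈ 20.78°

20.78°


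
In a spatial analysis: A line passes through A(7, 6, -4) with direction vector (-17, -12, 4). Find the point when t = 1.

P(t) = A + t·d
  = (7 + (-17)·1, 6 + (-12)·1, -4 + 4·1)
  = (7 - 17, 6 - 12, -4 + 4)
  = (-10, -6, 0)

(-10, -6, 0)


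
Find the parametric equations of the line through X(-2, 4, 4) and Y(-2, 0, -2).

Direction vector d = Y - X = (-2 + 2, 0 - 4, -2 - 4) = (0, -4, -6)
Parametric form r = X + t·d:
x = -2, y = 4 - 4t, z = 4 - 6t

x = -2, y = 4 - 4t, z = 4 - 6t


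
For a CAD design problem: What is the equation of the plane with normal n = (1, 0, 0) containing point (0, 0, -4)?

The plane through P with normal n = (a, b, c) satisfies n·(r - P) = 0,
i.e. ax + by + cz = a·x₀ + b·y₀ + c·z₀.
d = 1·0 + 0·0 + 0·(-4)
  = 0 + 0 + 0
  = 0
Equation: x = 0

x = 0


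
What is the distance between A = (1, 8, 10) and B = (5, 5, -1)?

d = √[(x₂-x₁)² + (y₂-y₁)² + (z₂-z₁)²]
  = √[4² + (-3)² + (-11)²]
  = √[16 + 9 + 121]
  = √146
  ≈ 12.08

12.08


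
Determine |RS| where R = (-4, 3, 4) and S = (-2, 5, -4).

d = √[(x₂-x₁)² + (y₂-y₁)² + (z₂-z₁)²]
  = √[2² + 2² + (-8)²]
  = √[4 + 4 + 64]
  = √72
  ≈ 8.485

8.485


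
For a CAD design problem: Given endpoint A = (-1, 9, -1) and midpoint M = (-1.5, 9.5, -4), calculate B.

B = 2M - A
  = (2·(-1.5) - (-1), 2·9.5 - 9, 2·(-4) - (-1))
  = (-3 + 1, 19 - 9, -8 + 1)
  = (-2, 10, -7)

(-2, 10, -7)


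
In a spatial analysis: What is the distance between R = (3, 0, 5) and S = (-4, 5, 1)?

d = √[(x₂-x₁)² + (y₂-y₁)² + (z₂-z₁)²]
  = √[(-7)² + 5² + (-4)²]
  = √[49 + 25 + 16]
  = √90
  ≈ 9.487

9.487


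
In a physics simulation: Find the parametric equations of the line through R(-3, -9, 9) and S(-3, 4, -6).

Direction vector d = S - R = (-3 + 3, 4 + 9, -6 - 9) = (0, 13, -15)
Parametric form r = R + t·d:
x = -3, y = -9 + 13t, z = 9 - 15t

x = -3, y = -9 + 13t, z = 9 - 15t


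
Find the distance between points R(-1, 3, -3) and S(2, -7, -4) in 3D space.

d = √[(x₂-x₁)² + (y₂-y₁)² + (z₂-z₁)²]
  = √[3² + (-10)² + (-1)²]
  = √[9 + 100 + 1]
  = √110
  ≈ 10.49

10.49


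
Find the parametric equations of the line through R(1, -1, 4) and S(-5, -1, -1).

Direction vector d = S - R = (-5 - 1, -1 + 1, -1 - 4) = (-6, 0, -5)
Parametric form r = R + t·d:
x = 1 - 6t, y = -1, z = 4 - 5t

x = 1 - 6t, y = -1, z = 4 - 5t


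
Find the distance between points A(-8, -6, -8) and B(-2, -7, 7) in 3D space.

d = √[(x₂-x₁)² + (y₂-y₁)² + (z₂-z₁)²]
  = √[6² + (-1)² + 15²]
  = √[36 + 1 + 225]
  = √262
  ≈ 16.19

16.19


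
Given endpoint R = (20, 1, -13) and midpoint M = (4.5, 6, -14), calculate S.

S = 2M - R
  = (2·4.5 - 20, 2·6 - 1, 2·(-14) - (-13))
  = (9 - 20, 12 - 1, -28 + 13)
  = (-11, 11, -15)

(-11, 11, -15)


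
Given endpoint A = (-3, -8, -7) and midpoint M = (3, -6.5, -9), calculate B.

B = 2M - A
  = (2·3 - (-3), 2·(-6.5) - (-8), 2·(-9) - (-7))
  = (6 + 3, -13 + 8, -18 + 7)
  = (9, -5, -11)

(9, -5, -11)


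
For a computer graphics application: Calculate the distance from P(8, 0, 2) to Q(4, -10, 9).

d = √[(x₂-x₁)² + (y₂-y₁)² + (z₂-z₁)²]
  = √[(-4)² + (-10)² + 7²]
  = √[16 + 100 + 49]
  = √165
  ≈ 12.85

12.85


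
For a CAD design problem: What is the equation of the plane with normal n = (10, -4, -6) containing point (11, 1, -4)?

The plane through P with normal n = (a, b, c) satisfies n·(r - P) = 0,
i.e. ax + by + cz = a·x₀ + b·y₀ + c·z₀.
d = 10·11 + (-4)·1 + (-6)·(-4)
  = 110 - 4 + 24
  = 130
Equation: 10x - 4y - 6z = 130

10x - 4y - 6z = 130


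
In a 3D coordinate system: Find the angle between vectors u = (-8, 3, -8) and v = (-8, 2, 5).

u·v = (-8)·(-8) + 3·2 + (-8)·5 = 64 + 6 - 40 = 30
|u| = √((-8)² + 3² + (-8)²) = √137 ≈ 11.7
|v| = √((-8)² + 2² + 5²) = √93 ≈ 9.644
cos θ = (u·v)/(|u||v|) = 30/(11.7·9.644) ≈ 0.2658
θ = arccos(0.2658) ≈ 74.59°

74.59°


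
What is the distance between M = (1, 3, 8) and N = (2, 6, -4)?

d = √[(x₂-x₁)² + (y₂-y₁)² + (z₂-z₁)²]
  = √[1² + 3² + (-12)²]
  = √[1 + 9 + 144]
  = √154
  ≈ 12.41

12.41


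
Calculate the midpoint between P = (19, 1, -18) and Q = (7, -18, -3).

M = ((x₁+x₂)/2, (y₁+y₂)/2, (z₁+z₂)/2)
  = ((19 + 7)/2, (1 - 18)/2, (-18 - 3)/2)
  = (26/2, -17/2, -21/2)
  = (13, -8.5, -10.5)

(13, -8.5, -10.5)


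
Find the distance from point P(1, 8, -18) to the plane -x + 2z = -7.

distance = |a·x₀ + b·y₀ + c·z₀ - d| / √(a² + b² + c²)
  = |(-1)·1 + 0·8 + 2·(-18) - (-7)| / √((-1)² + 0² + 2²)
  = |-1 + 0 - 36 + 7| / √(1 + 0 + 4)
  = |-30| / √5
  = 30 / 2.236
  ≈ 13.42

13.42


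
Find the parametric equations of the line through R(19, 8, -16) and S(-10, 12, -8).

Direction vector d = S - R = (-10 - 19, 12 - 8, -8 + 16) = (-29, 4, 8)
Parametric form r = R + t·d:
x = 19 - 29t, y = 8 + 4t, z = -16 + 8t

x = 19 - 29t, y = 8 + 4t, z = -16 + 8t


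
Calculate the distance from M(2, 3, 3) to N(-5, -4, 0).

d = √[(x₂-x₁)² + (y₂-y₁)² + (z₂-z₁)²]
  = √[(-7)² + (-7)² + (-3)²]
  = √[49 + 49 + 9]
  = √107
  ≈ 10.34

10.34


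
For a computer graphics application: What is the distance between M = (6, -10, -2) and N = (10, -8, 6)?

d = √[(x₂-x₁)² + (y₂-y₁)² + (z₂-z₁)²]
  = √[4² + 2² + 8²]
  = √[16 + 4 + 64]
  = √84
  ≈ 9.165

9.165


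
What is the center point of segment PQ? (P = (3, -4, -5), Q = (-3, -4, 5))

M = ((x₁+x₂)/2, (y₁+y₂)/2, (z₁+z₂)/2)
  = ((3 - 3)/2, (-4 - 4)/2, (-5 + 5)/2)
  = (0/2, -8/2, 0/2)
  = (0, -4, 0)

(0, -4, 0)


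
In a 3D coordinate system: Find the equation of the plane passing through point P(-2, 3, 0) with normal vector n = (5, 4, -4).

The plane through P with normal n = (a, b, c) satisfies n·(r - P) = 0,
i.e. ax + by + cz = a·x₀ + b·y₀ + c·z₀.
d = 5·(-2) + 4·3 + (-4)·0
  = -10 + 12 + 0
  = 2
Equation: 5x + 4y - 4z = 2

5x + 4y - 4z = 2


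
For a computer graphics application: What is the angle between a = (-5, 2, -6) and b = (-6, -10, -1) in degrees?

a·b = (-5)·(-6) + 2·(-10) + (-6)·(-1) = 30 - 20 + 6 = 16
|a| = √((-5)² + 2² + (-6)²) = √65 ≈ 8.062
|b| = √((-6)² + (-10)² + (-1)²) = √137 ≈ 11.7
cos θ = (a·b)/(|a||b|) = 16/(8.062·11.7) ≈ 0.1696
θ = arccos(0.1696) ≈ 80.24°

80.24°


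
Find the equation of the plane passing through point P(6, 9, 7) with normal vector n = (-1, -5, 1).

The plane through P with normal n = (a, b, c) satisfies n·(r - P) = 0,
i.e. ax + by + cz = a·x₀ + b·y₀ + c·z₀.
d = (-1)·6 + (-5)·9 + 1·7
  = -6 - 45 + 7
  = -44
Equation: -x - 5y + z = -44

-x - 5y + z = -44


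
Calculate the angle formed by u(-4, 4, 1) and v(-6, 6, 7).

u·v = (-4)·(-6) + 4·6 + 1·7 = 24 + 24 + 7 = 55
|u| = √((-4)² + 4² + 1²) = √33 ≈ 5.745
|v| = √((-6)² + 6² + 7²) = √121 ≈ 11
cos θ = (u·v)/(|u||v|) = 55/(5.745·11) ≈ 0.8704
θ = arccos(0.8704) ≈ 29.5°

29.5°


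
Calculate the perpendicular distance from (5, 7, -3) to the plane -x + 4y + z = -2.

distance = |a·x₀ + b·y₀ + c·z₀ - d| / √(a² + b² + c²)
  = |(-1)·5 + 4·7 + 1·(-3) - (-2)| / √((-1)² + 4² + 1²)
  = |-5 + 28 - 3 + 2| / √(1 + 16 + 1)
  = |22| / √18
  = 22 / 4.243
  ≈ 5.185

5.185


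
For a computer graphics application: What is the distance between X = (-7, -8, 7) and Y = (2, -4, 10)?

d = √[(x₂-x₁)² + (y₂-y₁)² + (z₂-z₁)²]
  = √[9² + 4² + 3²]
  = √[81 + 16 + 9]
  = √106
  ≈ 10.3

10.3


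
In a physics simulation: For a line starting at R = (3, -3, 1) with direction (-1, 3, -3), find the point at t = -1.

P(t) = R + t·d
  = (3 + (-1)·(-1), -3 + 3·(-1), 1 + (-3)·(-1))
  = (3 + 1, -3 - 3, 1 + 3)
  = (4, -6, 4)

(4, -6, 4)


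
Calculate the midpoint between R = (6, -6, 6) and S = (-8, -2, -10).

M = ((x₁+x₂)/2, (y₁+y₂)/2, (z₁+z₂)/2)
  = ((6 - 8)/2, (-6 - 2)/2, (6 - 10)/2)
  = (-2/2, -8/2, -4/2)
  = (-1, -4, -2)

(-1, -4, -2)


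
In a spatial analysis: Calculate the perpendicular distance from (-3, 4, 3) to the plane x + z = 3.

distance = |a·x₀ + b·y₀ + c·z₀ - d| / √(a² + b² + c²)
  = |1·(-3) + 0·4 + 1·3 - 3| / √(1² + 0² + 1²)
  = |-3 + 0 + 3 - 3| / √(1 + 0 + 1)
  = |-3| / √2
  = 3 / 1.414
  ≈ 2.121

2.121


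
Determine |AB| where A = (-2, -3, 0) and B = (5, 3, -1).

d = √[(x₂-x₁)² + (y₂-y₁)² + (z₂-z₁)²]
  = √[7² + 6² + (-1)²]
  = √[49 + 36 + 1]
  = √86
  ≈ 9.274

9.274


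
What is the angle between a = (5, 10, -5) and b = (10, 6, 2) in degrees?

a·b = 5·10 + 10·6 + (-5)·2 = 50 + 60 - 10 = 100
|a| = √(5² + 10² + (-5)²) = √150 ≈ 12.25
|b| = √(10² + 6² + 2²) = √140 ≈ 11.83
cos θ = (a·b)/(|a||b|) = 100/(12.25·11.83) ≈ 0.6901
θ = arccos(0.6901) ≈ 46.36°

46.36°


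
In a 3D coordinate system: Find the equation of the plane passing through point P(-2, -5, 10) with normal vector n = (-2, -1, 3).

The plane through P with normal n = (a, b, c) satisfies n·(r - P) = 0,
i.e. ax + by + cz = a·x₀ + b·y₀ + c·z₀.
d = (-2)·(-2) + (-1)·(-5) + 3·10
  = 4 + 5 + 30
  = 39
Equation: -2x - y + 3z = 39

-2x - y + 3z = 39


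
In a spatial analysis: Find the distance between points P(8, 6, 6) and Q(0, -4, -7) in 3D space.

d = √[(x₂-x₁)² + (y₂-y₁)² + (z₂-z₁)²]
  = √[(-8)² + (-10)² + (-13)²]
  = √[64 + 100 + 169]
  = √333
  ≈ 18.25

18.25


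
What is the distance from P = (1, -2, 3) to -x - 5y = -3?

distance = |a·x₀ + b·y₀ + c·z₀ - d| / √(a² + b² + c²)
  = |(-1)·1 + (-5)·(-2) + 0·3 - (-3)| / √((-1)² + (-5)² + 0²)
  = |-1 + 10 + 0 + 3| / √(1 + 25 + 0)
  = |12| / √26
  = 12 / 5.099
  ≈ 2.353

2.353


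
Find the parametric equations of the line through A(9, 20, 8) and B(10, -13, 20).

Direction vector d = B - A = (10 - 9, -13 - 20, 20 - 8) = (1, -33, 12)
Parametric form r = A + t·d:
x = 9 + t, y = 20 - 33t, z = 8 + 12t

x = 9 + t, y = 20 - 33t, z = 8 + 12t


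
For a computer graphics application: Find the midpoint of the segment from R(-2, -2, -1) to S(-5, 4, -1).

M = ((x₁+x₂)/2, (y₁+y₂)/2, (z₁+z₂)/2)
  = ((-2 - 5)/2, (-2 + 4)/2, (-1 - 1)/2)
  = (-7/2, 2/2, -2/2)
  = (-3.5, 1, -1)

(-3.5, 1, -1)


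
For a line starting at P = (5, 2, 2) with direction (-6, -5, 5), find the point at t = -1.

P(t) = P + t·d
  = (5 + (-6)·(-1), 2 + (-5)·(-1), 2 + 5·(-1))
  = (5 + 6, 2 + 5, 2 - 5)
  = (11, 7, -3)

(11, 7, -3)


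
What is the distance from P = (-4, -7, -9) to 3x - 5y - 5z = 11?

distance = |a·x₀ + b·y₀ + c·z₀ - d| / √(a² + b² + c²)
  = |3·(-4) + (-5)·(-7) + (-5)·(-9) - 11| / √(3² + (-5)² + (-5)²)
  = |-12 + 35 + 45 - 11| / √(9 + 25 + 25)
  = |57| / √59
  = 57 / 7.681
  ≈ 7.421

7.421


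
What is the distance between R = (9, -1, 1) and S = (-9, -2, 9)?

d = √[(x₂-x₁)² + (y₂-y₁)² + (z₂-z₁)²]
  = √[(-18)² + (-1)² + 8²]
  = √[324 + 1 + 64]
  = √389
  ≈ 19.72

19.72


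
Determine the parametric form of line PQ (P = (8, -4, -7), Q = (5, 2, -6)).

Direction vector d = Q - P = (5 - 8, 2 + 4, -6 + 7) = (-3, 6, 1)
Parametric form r = P + t·d:
x = 8 - 3t, y = -4 + 6t, z = -7 + t

x = 8 - 3t, y = -4 + 6t, z = -7 + t


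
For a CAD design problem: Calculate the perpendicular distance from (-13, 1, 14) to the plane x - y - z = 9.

distance = |a·x₀ + b·y₀ + c·z₀ - d| / √(a² + b² + c²)
  = |1·(-13) + (-1)·1 + (-1)·14 - 9| / √(1² + (-1)² + (-1)²)
  = |-13 - 1 - 14 - 9| / √(1 + 1 + 1)
  = |-37| / √3
  = 37 / 1.732
  ≈ 21.36

21.36


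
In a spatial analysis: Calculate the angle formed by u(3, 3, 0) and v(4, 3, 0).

u·v = 3·4 + 3·3 + 0·0 = 12 + 9 + 0 = 21
|u| = √(3² + 3² + 0²) = √18 ≈ 4.243
|v| = √(4² + 3² + 0²) = √25 ≈ 5
cos θ = (u·v)/(|u||v|) = 21/(4.243·5) ≈ 0.9899
θ = arccos(0.9899) ≈ 8.13°

8.13°


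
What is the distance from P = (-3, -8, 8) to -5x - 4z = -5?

distance = |a·x₀ + b·y₀ + c·z₀ - d| / √(a² + b² + c²)
  = |(-5)·(-3) + 0·(-8) + (-4)·8 - (-5)| / √((-5)² + 0² + (-4)²)
  = |15 + 0 - 32 + 5| / √(25 + 0 + 16)
  = |-12| / √41
  = 12 / 6.403
  ≈ 1.874

1.874


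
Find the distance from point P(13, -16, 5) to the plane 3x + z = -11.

distance = |a·x₀ + b·y₀ + c·z₀ - d| / √(a² + b² + c²)
  = |3·13 + 0·(-16) + 1·5 - (-11)| / √(3² + 0² + 1²)
  = |39 + 0 + 5 + 11| / √(9 + 0 + 1)
  = |55| / √10
  = 55 / 3.162
  ≈ 17.39

17.39


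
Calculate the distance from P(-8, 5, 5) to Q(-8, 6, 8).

d = √[(x₂-x₁)² + (y₂-y₁)² + (z₂-z₁)²]
  = √[0² + 1² + 3²]
  = √[0 + 1 + 9]
  = √10
  ≈ 3.162

3.162


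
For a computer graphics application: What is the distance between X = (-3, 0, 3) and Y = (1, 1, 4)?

d = √[(x₂-x₁)² + (y₂-y₁)² + (z₂-z₁)²]
  = √[4² + 1² + 1²]
  = √[16 + 1 + 1]
  = √18
  ≈ 4.243

4.243


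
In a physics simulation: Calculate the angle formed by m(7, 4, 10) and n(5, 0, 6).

m·n = 7·5 + 4·0 + 10·6 = 35 + 0 + 60 = 95
|m| = √(7² + 4² + 10²) = √165 ≈ 12.85
|n| = √(5² + 0² + 6²) = √61 ≈ 7.81
cos θ = (m·n)/(|m||n|) = 95/(12.85·7.81) ≈ 0.9469
θ = arccos(0.9469) ≈ 18.75°

18.75°


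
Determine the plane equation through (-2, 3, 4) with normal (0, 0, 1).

The plane through P with normal n = (a, b, c) satisfies n·(r - P) = 0,
i.e. ax + by + cz = a·x₀ + b·y₀ + c·z₀.
d = 0·(-2) + 0·3 + 1·4
  = 0 + 0 + 4
  = 4
Equation: z = 4

z = 4


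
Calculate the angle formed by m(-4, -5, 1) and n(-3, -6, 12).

m·n = (-4)·(-3) + (-5)·(-6) + 1·12 = 12 + 30 + 12 = 54
|m| = √((-4)² + (-5)² + 1²) = √42 ≈ 6.481
|n| = √((-3)² + (-6)² + 12²) = √189 ≈ 13.75
cos θ = (m·n)/(|m||n|) = 54/(6.481·13.75) ≈ 0.6061
θ = arccos(0.6061) ≈ 52.69°

52.69°


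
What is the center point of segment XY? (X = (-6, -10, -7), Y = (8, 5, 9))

M = ((x₁+x₂)/2, (y₁+y₂)/2, (z₁+z₂)/2)
  = ((-6 + 8)/2, (-10 + 5)/2, (-7 + 9)/2)
  = (2/2, -5/2, 2/2)
  = (1, -2.5, 1)

(1, -2.5, 1)


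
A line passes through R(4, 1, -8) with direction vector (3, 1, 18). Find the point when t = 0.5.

P(t) = R + t·d
  = (4 + 3·0.5, 1 + 1·0.5, -8 + 18·0.5)
  = (4 + 1.5, 1 + 0.5, -8 + 9)
  = (5.5, 1.5, 1)

(5.5, 1.5, 1)


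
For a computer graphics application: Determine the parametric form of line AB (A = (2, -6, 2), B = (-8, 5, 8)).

Direction vector d = B - A = (-8 - 2, 5 + 6, 8 - 2) = (-10, 11, 6)
Parametric form r = A + t·d:
x = 2 - 10t, y = -6 + 11t, z = 2 + 6t

x = 2 - 10t, y = -6 + 11t, z = 2 + 6t


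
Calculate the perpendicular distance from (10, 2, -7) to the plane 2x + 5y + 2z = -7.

distance = |a·x₀ + b·y₀ + c·z₀ - d| / √(a² + b² + c²)
  = |2·10 + 5·2 + 2·(-7) - (-7)| / √(2² + 5² + 2²)
  = |20 + 10 - 14 + 7| / √(4 + 25 + 4)
  = |23| / √33
  = 23 / 5.745
  ≈ 4.004

4.004


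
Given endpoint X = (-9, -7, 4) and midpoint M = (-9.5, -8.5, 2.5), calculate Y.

Y = 2M - X
  = (2·(-9.5) - (-9), 2·(-8.5) - (-7), 2·2.5 - 4)
  = (-19 + 9, -17 + 7, 5 - 4)
  = (-10, -10, 1)

(-10, -10, 1)


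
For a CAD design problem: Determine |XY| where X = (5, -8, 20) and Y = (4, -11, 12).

d = √[(x₂-x₁)² + (y₂-y₁)² + (z₂-z₁)²]
  = √[(-1)² + (-3)² + (-8)²]
  = √[1 + 9 + 64]
  = √74
  ≈ 8.602

8.602


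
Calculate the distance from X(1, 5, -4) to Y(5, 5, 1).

d = √[(x₂-x₁)² + (y₂-y₁)² + (z₂-z₁)²]
  = √[4² + 0² + 5²]
  = √[16 + 0 + 25]
  = √41
  ≈ 6.403

6.403


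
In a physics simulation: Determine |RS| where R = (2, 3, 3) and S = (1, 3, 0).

d = √[(x₂-x₁)² + (y₂-y₁)² + (z₂-z₁)²]
  = √[(-1)² + 0² + (-3)²]
  = √[1 + 0 + 9]
  = √10
  ≈ 3.162

3.162


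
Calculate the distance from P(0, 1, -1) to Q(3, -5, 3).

d = √[(x₂-x₁)² + (y₂-y₁)² + (z₂-z₁)²]
  = √[3² + (-6)² + 4²]
  = √[9 + 36 + 16]
  = √61
  ≈ 7.81

7.81


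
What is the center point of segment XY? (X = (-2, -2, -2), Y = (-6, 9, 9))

M = ((x₁+x₂)/2, (y₁+y₂)/2, (z₁+z₂)/2)
  = ((-2 - 6)/2, (-2 + 9)/2, (-2 + 9)/2)
  = (-8/2, 7/2, 7/2)
  = (-4, 3.5, 3.5)

(-4, 3.5, 3.5)


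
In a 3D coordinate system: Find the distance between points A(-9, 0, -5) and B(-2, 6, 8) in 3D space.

d = √[(x₂-x₁)² + (y₂-y₁)² + (z₂-z₁)²]
  = √[7² + 6² + 13²]
  = √[49 + 36 + 169]
  = √254
  ≈ 15.94

15.94


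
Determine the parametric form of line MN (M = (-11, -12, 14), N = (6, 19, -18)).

Direction vector d = N - M = (6 + 11, 19 + 12, -18 - 14) = (17, 31, -32)
Parametric form r = M + t·d:
x = -11 + 17t, y = -12 + 31t, z = 14 - 32t

x = -11 + 17t, y = -12 + 31t, z = 14 - 32t


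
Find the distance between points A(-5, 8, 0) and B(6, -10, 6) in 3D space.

d = √[(x₂-x₁)² + (y₂-y₁)² + (z₂-z₁)²]
  = √[11² + (-18)² + 6²]
  = √[121 + 324 + 36]
  = √481
  ≈ 21.93

21.93


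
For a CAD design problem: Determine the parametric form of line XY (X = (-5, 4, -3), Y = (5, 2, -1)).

Direction vector d = Y - X = (5 + 5, 2 - 4, -1 + 3) = (10, -2, 2)
Parametric form r = X + t·d:
x = -5 + 10t, y = 4 - 2t, z = -3 + 2t

x = -5 + 10t, y = 4 - 2t, z = -3 + 2t


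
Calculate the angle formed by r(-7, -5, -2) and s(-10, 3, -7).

r·s = (-7)·(-10) + (-5)·3 + (-2)·(-7) = 70 - 15 + 14 = 69
|r| = √((-7)² + (-5)² + (-2)²) = √78 ≈ 8.832
|s| = √((-10)² + 3² + (-7)²) = √158 ≈ 12.57
cos θ = (r·s)/(|r||s|) = 69/(8.832·12.57) ≈ 0.6215
θ = arccos(0.6215) ≈ 51.57°

51.57°


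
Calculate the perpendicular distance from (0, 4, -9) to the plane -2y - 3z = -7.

distance = |a·x₀ + b·y₀ + c·z₀ - d| / √(a² + b² + c²)
  = |0·0 + (-2)·4 + (-3)·(-9) - (-7)| / √(0² + (-2)² + (-3)²)
  = |0 - 8 + 27 + 7| / √(0 + 4 + 9)
  = |26| / √13
  = 26 / 3.606
  ≈ 7.211

7.211


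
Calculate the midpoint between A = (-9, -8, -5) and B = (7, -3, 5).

M = ((x₁+x₂)/2, (y₁+y₂)/2, (z₁+z₂)/2)
  = ((-9 + 7)/2, (-8 - 3)/2, (-5 + 5)/2)
  = (-2/2, -11/2, 0/2)
  = (-1, -5.5, 0)

(-1, -5.5, 0)


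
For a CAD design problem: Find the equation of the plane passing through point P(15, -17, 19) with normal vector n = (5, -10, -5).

The plane through P with normal n = (a, b, c) satisfies n·(r - P) = 0,
i.e. ax + by + cz = a·x₀ + b·y₀ + c·z₀.
d = 5·15 + (-10)·(-17) + (-5)·19
  = 75 + 170 - 95
  = 150
Equation: 5x - 10y - 5z = 150

5x - 10y - 5z = 150


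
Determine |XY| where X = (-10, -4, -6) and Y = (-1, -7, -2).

d = √[(x₂-x₁)² + (y₂-y₁)² + (z₂-z₁)²]
  = √[9² + (-3)² + 4²]
  = √[81 + 9 + 16]
  = √106
  ≈ 10.3

10.3


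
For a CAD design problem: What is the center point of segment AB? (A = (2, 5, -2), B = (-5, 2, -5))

M = ((x₁+x₂)/2, (y₁+y₂)/2, (z₁+z₂)/2)
  = ((2 - 5)/2, (5 + 2)/2, (-2 - 5)/2)
  = (-3/2, 7/2, -7/2)
  = (-1.5, 3.5, -3.5)

(-1.5, 3.5, -3.5)


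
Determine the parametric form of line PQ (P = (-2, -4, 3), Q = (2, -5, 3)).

Direction vector d = Q - P = (2 + 2, -5 + 4, 3 - 3) = (4, -1, 0)
Parametric form r = P + t·d:
x = -2 + 4t, y = -4 - t, z = 3

x = -2 + 4t, y = -4 - t, z = 3


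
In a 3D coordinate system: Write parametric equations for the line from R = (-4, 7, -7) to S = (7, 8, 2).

Direction vector d = S - R = (7 + 4, 8 - 7, 2 + 7) = (11, 1, 9)
Parametric form r = R + t·d:
x = -4 + 11t, y = 7 + t, z = -7 + 9t

x = -4 + 11t, y = 7 + t, z = -7 + 9t


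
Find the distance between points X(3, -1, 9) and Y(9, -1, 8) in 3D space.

d = √[(x₂-x₁)² + (y₂-y₁)² + (z₂-z₁)²]
  = √[6² + 0² + (-1)²]
  = √[36 + 0 + 1]
  = √37
  ≈ 6.083

6.083


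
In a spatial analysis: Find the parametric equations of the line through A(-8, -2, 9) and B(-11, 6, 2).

Direction vector d = B - A = (-11 + 8, 6 + 2, 2 - 9) = (-3, 8, -7)
Parametric form r = A + t·d:
x = -8 - 3t, y = -2 + 8t, z = 9 - 7t

x = -8 - 3t, y = -2 + 8t, z = 9 - 7t


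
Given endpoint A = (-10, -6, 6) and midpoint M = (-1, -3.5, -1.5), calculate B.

B = 2M - A
  = (2·(-1) - (-10), 2·(-3.5) - (-6), 2·(-1.5) - 6)
  = (-2 + 10, -7 + 6, -3 - 6)
  = (8, -1, -9)

(8, -1, -9)


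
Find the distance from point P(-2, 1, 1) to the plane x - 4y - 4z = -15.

distance = |a·x₀ + b·y₀ + c·z₀ - d| / √(a² + b² + c²)
  = |1·(-2) + (-4)·1 + (-4)·1 - (-15)| / √(1² + (-4)² + (-4)²)
  = |-2 - 4 - 4 + 15| / √(1 + 16 + 16)
  = |5| / √33
  = 5 / 5.745
  ≈ 0.8704

0.8704


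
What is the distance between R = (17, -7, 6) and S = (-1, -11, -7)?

d = √[(x₂-x₁)² + (y₂-y₁)² + (z₂-z₁)²]
  = √[(-18)² + (-4)² + (-13)²]
  = √[324 + 16 + 169]
  = √509
  ≈ 22.56

22.56


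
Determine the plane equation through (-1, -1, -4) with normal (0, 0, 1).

The plane through P with normal n = (a, b, c) satisfies n·(r - P) = 0,
i.e. ax + by + cz = a·x₀ + b·y₀ + c·z₀.
d = 0·(-1) + 0·(-1) + 1·(-4)
  = 0 + 0 - 4
  = -4
Equation: z = -4

z = -4


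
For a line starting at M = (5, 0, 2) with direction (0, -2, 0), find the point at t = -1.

P(t) = M + t·d
  = (5 + 0·(-1), 0 + (-2)·(-1), 2 + 0·(-1))
  = (5 + 0, 0 + 2, 2 + 0)
  = (5, 2, 2)

(5, 2, 2)


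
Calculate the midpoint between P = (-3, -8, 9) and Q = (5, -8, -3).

M = ((x₁+x₂)/2, (y₁+y₂)/2, (z₁+z₂)/2)
  = ((-3 + 5)/2, (-8 - 8)/2, (9 - 3)/2)
  = (2/2, -16/2, 6/2)
  = (1, -8, 3)

(1, -8, 3)


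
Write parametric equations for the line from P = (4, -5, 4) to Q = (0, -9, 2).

Direction vector d = Q - P = (0 - 4, -9 + 5, 2 - 4) = (-4, -4, -2)
Parametric form r = P + t·d:
x = 4 - 4t, y = -5 - 4t, z = 4 - 2t

x = 4 - 4t, y = -5 - 4t, z = 4 - 2t


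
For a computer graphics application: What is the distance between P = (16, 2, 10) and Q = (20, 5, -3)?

d = √[(x₂-x₁)² + (y₂-y₁)² + (z₂-z₁)²]
  = √[4² + 3² + (-13)²]
  = √[16 + 9 + 169]
  = √194
  ≈ 13.93

13.93


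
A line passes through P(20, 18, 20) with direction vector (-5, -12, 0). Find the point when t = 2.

P(t) = P + t·d
  = (20 + (-5)·2, 18 + (-12)·2, 20 + 0·2)
  = (20 - 10, 18 - 24, 20 + 0)
  = (10, -6, 20)

(10, -6, 20)


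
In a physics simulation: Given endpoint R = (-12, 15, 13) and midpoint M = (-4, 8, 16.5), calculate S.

S = 2M - R
  = (2·(-4) - (-12), 2·8 - 15, 2·16.5 - 13)
  = (-8 + 12, 16 - 15, 33 - 13)
  = (4, 1, 20)

(4, 1, 20)


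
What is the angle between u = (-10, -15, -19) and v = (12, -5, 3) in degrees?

u·v = (-10)·12 + (-15)·(-5) + (-19)·3 = -120 + 75 - 57 = -102
|u| = √((-10)² + (-15)² + (-19)²) = √686 ≈ 26.19
|v| = √(12² + (-5)² + 3²) = √178 ≈ 13.34
cos θ = (u·v)/(|u||v|) = -102/(26.19·13.34) ≈ -0.2919
θ = arccos(-0.2919) ≈ 107°

107°


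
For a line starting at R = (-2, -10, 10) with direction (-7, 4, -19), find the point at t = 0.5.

P(t) = R + t·d
  = (-2 + (-7)·0.5, -10 + 4·0.5, 10 + (-19)·0.5)
  = (-2 - 3.5, -10 + 2, 10 - 9.5)
  = (-5.5, -8, 0.5)

(-5.5, -8, 0.5)
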